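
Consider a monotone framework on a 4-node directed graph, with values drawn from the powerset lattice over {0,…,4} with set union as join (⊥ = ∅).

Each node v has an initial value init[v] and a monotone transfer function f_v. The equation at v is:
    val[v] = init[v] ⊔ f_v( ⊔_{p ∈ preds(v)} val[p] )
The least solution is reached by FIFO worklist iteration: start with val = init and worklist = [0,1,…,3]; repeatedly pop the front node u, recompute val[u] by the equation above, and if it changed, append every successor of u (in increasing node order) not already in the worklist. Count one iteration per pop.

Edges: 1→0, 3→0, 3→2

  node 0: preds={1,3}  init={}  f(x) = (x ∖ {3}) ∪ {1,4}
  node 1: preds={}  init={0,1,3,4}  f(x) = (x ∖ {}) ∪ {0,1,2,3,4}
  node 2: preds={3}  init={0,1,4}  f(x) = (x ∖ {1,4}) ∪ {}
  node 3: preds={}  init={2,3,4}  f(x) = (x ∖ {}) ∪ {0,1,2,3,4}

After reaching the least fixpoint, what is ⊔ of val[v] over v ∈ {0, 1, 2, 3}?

Iteration log — 6 steps:
  step 1. node 0  ⊔preds={0,1,2,3,4}  new={0,1,2,4}  old={}  +wl: 
  step 2. node 1  ⊔preds={}  new={0,1,2,3,4}  old={0,1,3,4}  +wl: 0
  step 3. node 2  ⊔preds={2,3,4}  new={0,1,2,3,4}  old={0,1,4}  +wl: 
  step 4. node 3  ⊔preds={}  new={0,1,2,3,4}  old={2,3,4}  +wl: 2
  step 5. node 0  ⊔preds={0,1,2,3,4}  new={0,1,2,4}  stable
  step 6. node 2  ⊔preds={0,1,2,3,4}  new={0,1,2,3,4}  stable

Least fixpoint reached:
  node 0: {0,1,2,4}
  node 1: {0,1,2,3,4}
  node 2: {0,1,2,3,4}
  node 3: {0,1,2,3,4}

{0,1,2,3,4}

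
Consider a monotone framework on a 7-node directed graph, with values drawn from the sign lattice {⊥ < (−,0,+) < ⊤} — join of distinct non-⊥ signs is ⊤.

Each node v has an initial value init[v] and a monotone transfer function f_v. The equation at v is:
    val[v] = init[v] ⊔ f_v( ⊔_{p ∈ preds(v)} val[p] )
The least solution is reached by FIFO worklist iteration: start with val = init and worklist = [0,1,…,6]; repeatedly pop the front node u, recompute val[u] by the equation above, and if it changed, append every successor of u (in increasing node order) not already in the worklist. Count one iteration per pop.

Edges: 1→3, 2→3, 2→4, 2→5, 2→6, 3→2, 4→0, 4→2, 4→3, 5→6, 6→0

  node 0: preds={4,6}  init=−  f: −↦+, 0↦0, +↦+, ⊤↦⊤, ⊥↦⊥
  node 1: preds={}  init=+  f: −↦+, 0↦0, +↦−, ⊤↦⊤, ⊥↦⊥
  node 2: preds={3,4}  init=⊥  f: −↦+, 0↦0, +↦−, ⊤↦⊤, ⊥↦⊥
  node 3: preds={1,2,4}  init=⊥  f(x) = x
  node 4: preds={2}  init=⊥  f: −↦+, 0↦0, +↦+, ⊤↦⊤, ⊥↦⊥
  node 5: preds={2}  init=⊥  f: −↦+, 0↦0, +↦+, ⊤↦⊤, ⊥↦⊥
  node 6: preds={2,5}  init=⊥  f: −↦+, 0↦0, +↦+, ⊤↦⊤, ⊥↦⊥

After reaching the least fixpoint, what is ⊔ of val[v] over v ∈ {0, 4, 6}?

⊤

Iteration log — 21 steps:
  step 1. node 0  ⊔preds=⊥  new=−  stable
  step 2. node 1  ⊔preds=⊥  new=+  stable
  step 3. node 2  ⊔preds=⊥  new=⊥  stable
  step 4. node 3  ⊔preds=+  new=+  old=⊥  +wl: 2
  step 5. node 4  ⊔preds=⊥  new=⊥  stable
  step 6. node 5  ⊔preds=⊥  new=⊥  stable
  step 7. node 6  ⊔preds=⊥  new=⊥  stable
  step 8. node 2  ⊔preds=+  new=−  old=⊥  +wl: 3,4,5,6
  step 9. node 3  ⊔preds=⊤  new=⊤  old=+  +wl: 2
  step 10. node 4  ⊔preds=−  new=+  old=⊥  +wl: 0,3
  step 11. node 5  ⊔preds=−  new=+  old=⊥  +wl: 
  step 12. node 6  ⊔preds=⊤  new=⊤  old=⊥  +wl: 
  step 13. node 2  ⊔preds=⊤  new=⊤  old=−  +wl: 4,5,6
  step 14. node 0  ⊔preds=⊤  new=⊤  old=−  +wl: 
  step 15. node 3  ⊔preds=⊤  new=⊤  stable
  step 16. node 4  ⊔preds=⊤  new=⊤  old=+  +wl: 0,2,3
  step 17. node 5  ⊔preds=⊤  new=⊤  old=+  +wl: 
  step 18. node 6  ⊔preds=⊤  new=⊤  stable
  step 19. node 0  ⊔preds=⊤  new=⊤  stable
  step 20. node 2  ⊔preds=⊤  new=⊤  stable
  step 21. node 3  ⊔preds=⊤  new=⊤  stable

Least fixpoint reached:
  node 0: ⊤
  node 1: +
  node 2: ⊤
  node 3: ⊤
  node 4: ⊤
  node 5: ⊤
  node 6: ⊤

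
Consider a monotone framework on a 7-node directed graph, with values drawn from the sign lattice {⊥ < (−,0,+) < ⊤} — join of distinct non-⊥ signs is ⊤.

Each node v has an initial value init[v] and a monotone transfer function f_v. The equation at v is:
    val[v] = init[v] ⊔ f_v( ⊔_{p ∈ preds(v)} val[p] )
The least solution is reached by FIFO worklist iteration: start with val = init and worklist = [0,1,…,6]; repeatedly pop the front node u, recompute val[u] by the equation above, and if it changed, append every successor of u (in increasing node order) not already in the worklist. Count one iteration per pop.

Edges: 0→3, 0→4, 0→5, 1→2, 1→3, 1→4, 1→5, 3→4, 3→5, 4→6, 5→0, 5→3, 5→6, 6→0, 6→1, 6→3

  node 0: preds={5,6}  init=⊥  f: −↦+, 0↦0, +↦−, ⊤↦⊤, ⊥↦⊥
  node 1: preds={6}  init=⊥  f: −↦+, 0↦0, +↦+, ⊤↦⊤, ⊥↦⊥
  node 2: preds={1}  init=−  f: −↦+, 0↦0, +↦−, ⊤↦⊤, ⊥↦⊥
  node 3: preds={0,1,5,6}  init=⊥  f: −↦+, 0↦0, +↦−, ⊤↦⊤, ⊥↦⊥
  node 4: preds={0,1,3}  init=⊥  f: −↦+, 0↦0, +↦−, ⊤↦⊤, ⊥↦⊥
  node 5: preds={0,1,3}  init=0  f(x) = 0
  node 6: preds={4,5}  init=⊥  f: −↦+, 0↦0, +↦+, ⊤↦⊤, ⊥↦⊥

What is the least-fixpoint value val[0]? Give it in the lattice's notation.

Iteration log — 13 steps:
  step 1. node 0  ⊔preds=0  new=0  old=⊥  +wl: 
  step 2. node 1  ⊔preds=⊥  new=⊥  stable
  step 3. node 2  ⊔preds=⊥  new=−  stable
  step 4. node 3  ⊔preds=0  new=0  old=⊥  +wl: 
  step 5. node 4  ⊔preds=0  new=0  old=⊥  +wl: 
  step 6. node 5  ⊔preds=0  new=0  stable
  step 7. node 6  ⊔preds=0  new=0  old=⊥  +wl: 0,1,3
  step 8. node 0  ⊔preds=0  new=0  stable
  step 9. node 1  ⊔preds=0  new=0  old=⊥  +wl: 2,4,5
  step 10. node 3  ⊔preds=0  new=0  stable
  step 11. node 2  ⊔preds=0  new=⊤  old=−  +wl: 
  step 12. node 4  ⊔preds=0  new=0  stable
  step 13. node 5  ⊔preds=0  new=0  stable

Least fixpoint reached:
  node 0: 0
  node 1: 0
  node 2: ⊤
  node 3: 0
  node 4: 0
  node 5: 0
  node 6: 0

0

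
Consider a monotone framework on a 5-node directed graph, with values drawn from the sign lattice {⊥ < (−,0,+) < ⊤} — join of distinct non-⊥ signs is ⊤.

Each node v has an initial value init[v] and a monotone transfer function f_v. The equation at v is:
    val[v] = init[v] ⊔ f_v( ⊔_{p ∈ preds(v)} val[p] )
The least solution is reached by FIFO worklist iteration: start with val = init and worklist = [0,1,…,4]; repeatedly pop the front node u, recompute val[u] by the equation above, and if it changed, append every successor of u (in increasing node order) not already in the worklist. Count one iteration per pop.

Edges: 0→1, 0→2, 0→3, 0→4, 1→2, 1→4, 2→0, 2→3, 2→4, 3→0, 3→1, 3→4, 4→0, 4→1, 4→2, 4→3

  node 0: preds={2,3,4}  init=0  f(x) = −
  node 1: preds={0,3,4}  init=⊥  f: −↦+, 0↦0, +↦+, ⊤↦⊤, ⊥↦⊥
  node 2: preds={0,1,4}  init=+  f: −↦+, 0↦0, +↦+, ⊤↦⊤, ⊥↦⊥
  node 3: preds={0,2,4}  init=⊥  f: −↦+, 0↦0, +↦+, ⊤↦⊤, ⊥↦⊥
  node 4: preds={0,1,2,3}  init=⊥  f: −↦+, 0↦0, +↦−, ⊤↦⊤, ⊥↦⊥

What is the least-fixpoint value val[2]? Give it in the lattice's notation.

Worklist (9 pops):
  #1 pop 0: in=+ → ⊤ (was 0); enqueue []
  #2 pop 1: in=⊤ → ⊤ (was ⊥); enqueue []
  #3 pop 2: in=⊤ → ⊤ (was +); enqueue [0]
  #4 pop 3: in=⊤ → ⊤ (was ⊥); enqueue [1]
  #5 pop 4: in=⊤ → ⊤ (was ⊥); enqueue [2,3]
  #6 pop 0: in=⊤ → ⊤ (no change)
  #7 pop 1: in=⊤ → ⊤ (no change)
  #8 pop 2: in=⊤ → ⊤ (no change)
  #9 pop 3: in=⊤ → ⊤ (no change)

Fixpoint:
  val[0] = ⊤
  val[1] = ⊤
  val[2] = ⊤
  val[3] = ⊤
  val[4] = ⊤

⊤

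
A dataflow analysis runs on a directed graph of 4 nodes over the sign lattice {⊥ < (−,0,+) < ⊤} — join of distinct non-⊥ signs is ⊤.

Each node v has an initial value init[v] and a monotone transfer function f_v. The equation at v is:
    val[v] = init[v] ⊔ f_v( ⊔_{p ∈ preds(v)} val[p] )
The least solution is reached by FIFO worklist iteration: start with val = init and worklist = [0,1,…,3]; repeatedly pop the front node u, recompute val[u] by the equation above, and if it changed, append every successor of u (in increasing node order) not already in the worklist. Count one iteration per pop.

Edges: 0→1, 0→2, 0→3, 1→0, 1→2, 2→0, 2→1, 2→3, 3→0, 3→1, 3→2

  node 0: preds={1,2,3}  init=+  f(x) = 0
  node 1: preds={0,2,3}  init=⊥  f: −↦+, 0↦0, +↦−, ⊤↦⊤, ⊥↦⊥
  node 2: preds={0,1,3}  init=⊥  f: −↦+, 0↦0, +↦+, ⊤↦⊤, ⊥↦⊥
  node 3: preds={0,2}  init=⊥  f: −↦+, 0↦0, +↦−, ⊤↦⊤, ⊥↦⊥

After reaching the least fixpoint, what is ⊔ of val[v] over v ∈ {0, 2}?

Worklist (7 pops):
  #1 pop 0: in=⊥ → ⊤ (was +); enqueue []
  #2 pop 1: in=⊤ → ⊤ (was ⊥); enqueue [0]
  #3 pop 2: in=⊤ → ⊤ (was ⊥); enqueue [1]
  #4 pop 3: in=⊤ → ⊤ (was ⊥); enqueue [2]
  #5 pop 0: in=⊤ → ⊤ (no change)
  #6 pop 1: in=⊤ → ⊤ (no change)
  #7 pop 2: in=⊤ → ⊤ (no change)

Fixpoint:
  val[0] = ⊤
  val[1] = ⊤
  val[2] = ⊤
  val[3] = ⊤

⊤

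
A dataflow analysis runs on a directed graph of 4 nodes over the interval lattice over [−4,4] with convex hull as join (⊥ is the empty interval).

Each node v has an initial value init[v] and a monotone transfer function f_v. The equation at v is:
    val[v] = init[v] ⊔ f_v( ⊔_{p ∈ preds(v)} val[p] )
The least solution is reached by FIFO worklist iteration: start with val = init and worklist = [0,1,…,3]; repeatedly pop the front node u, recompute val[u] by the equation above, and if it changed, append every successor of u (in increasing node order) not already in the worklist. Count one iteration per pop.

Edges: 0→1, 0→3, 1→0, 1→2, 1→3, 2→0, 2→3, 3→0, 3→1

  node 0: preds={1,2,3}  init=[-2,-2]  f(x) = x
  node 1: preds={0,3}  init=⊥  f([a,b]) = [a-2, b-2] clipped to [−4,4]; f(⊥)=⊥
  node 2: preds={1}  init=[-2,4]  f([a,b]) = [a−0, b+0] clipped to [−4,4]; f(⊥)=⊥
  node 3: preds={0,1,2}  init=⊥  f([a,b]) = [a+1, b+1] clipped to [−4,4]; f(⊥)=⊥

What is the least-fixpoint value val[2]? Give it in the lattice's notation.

[-4,4]

Iteration log — 7 steps:
  step 1. node 0  ⊔preds=[-2,4]  new=[-2,4]  old=[-2,-2]  +wl: 
  step 2. node 1  ⊔preds=[-2,4]  new=[-4,2]  old=⊥  +wl: 0
  step 3. node 2  ⊔preds=[-4,2]  new=[-4,4]  old=[-2,4]  +wl: 
  step 4. node 3  ⊔preds=[-4,4]  new=[-3,4]  old=⊥  +wl: 1
  step 5. node 0  ⊔preds=[-4,4]  new=[-4,4]  old=[-2,4]  +wl: 3
  step 6. node 1  ⊔preds=[-4,4]  new=[-4,2]  stable
  step 7. node 3  ⊔preds=[-4,4]  new=[-3,4]  stable

Least fixpoint reached:
  node 0: [-4,4]
  node 1: [-4,2]
  node 2: [-4,4]
  node 3: [-3,4]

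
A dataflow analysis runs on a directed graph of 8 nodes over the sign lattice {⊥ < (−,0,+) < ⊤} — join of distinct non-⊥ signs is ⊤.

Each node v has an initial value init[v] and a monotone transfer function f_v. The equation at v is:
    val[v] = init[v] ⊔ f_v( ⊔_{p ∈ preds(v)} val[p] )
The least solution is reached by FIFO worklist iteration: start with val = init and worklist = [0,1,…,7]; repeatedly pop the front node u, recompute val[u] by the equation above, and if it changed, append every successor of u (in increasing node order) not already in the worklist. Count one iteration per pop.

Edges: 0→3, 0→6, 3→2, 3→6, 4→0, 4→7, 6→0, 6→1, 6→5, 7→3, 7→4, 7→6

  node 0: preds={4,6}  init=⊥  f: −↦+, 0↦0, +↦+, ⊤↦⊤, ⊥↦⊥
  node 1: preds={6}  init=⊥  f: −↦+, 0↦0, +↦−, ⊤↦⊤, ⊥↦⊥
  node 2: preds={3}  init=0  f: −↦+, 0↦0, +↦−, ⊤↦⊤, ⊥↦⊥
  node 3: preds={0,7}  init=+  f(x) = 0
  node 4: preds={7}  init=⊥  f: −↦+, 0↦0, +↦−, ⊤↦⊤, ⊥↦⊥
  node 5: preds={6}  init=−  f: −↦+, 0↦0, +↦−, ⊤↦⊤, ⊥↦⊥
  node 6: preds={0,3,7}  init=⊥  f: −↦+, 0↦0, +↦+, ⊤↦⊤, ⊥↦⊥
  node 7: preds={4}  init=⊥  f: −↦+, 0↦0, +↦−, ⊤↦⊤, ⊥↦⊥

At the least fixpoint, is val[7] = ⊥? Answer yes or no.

yes

Iteration log — 14 steps:
  step 1. node 0  ⊔preds=⊥  new=⊥  stable
  step 2. node 1  ⊔preds=⊥  new=⊥  stable
  step 3. node 2  ⊔preds=+  new=⊤  old=0  +wl: 
  step 4. node 3  ⊔preds=⊥  new=⊤  old=+  +wl: 2
  step 5. node 4  ⊔preds=⊥  new=⊥  stable
  step 6. node 5  ⊔preds=⊥  new=−  stable
  step 7. node 6  ⊔preds=⊤  new=⊤  old=⊥  +wl: 0,1,5
  step 8. node 7  ⊔preds=⊥  new=⊥  stable
  step 9. node 2  ⊔preds=⊤  new=⊤  stable
  step 10. node 0  ⊔preds=⊤  new=⊤  old=⊥  +wl: 3,6
  step 11. node 1  ⊔preds=⊤  new=⊤  old=⊥  +wl: 
  step 12. node 5  ⊔preds=⊤  new=⊤  old=−  +wl: 
  step 13. node 3  ⊔preds=⊤  new=⊤  stable
  step 14. node 6  ⊔preds=⊤  new=⊤  stable

Least fixpoint reached:
  node 0: ⊤
  node 1: ⊤
  node 2: ⊤
  node 3: ⊤
  node 4: ⊥
  node 5: ⊤
  node 6: ⊤
  node 7: ⊥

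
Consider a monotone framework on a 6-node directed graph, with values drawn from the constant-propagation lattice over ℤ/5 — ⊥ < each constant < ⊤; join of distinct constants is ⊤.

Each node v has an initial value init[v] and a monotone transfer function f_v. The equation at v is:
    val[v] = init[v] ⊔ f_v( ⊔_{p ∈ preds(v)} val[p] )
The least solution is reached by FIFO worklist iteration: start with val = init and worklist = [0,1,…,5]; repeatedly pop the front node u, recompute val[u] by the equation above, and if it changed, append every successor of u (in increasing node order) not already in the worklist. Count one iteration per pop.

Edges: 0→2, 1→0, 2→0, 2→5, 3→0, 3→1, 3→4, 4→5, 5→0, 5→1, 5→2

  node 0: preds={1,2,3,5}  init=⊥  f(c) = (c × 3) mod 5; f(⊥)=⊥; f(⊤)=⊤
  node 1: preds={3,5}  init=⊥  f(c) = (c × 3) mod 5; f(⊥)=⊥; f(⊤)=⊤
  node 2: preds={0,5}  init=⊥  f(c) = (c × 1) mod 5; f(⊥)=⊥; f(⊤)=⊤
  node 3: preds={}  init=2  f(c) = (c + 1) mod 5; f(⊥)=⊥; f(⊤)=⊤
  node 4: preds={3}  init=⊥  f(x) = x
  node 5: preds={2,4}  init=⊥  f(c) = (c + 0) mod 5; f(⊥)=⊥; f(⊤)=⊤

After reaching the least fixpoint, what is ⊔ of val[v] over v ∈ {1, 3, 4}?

⊤

Iteration log — 11 steps:
  step 1. node 0  ⊔preds=2  new=1  old=⊥  +wl: 
  step 2. node 1  ⊔preds=2  new=1  old=⊥  +wl: 0
  step 3. node 2  ⊔preds=1  new=1  old=⊥  +wl: 
  step 4. node 3  ⊔preds=⊥  new=2  stable
  step 5. node 4  ⊔preds=2  new=2  old=⊥  +wl: 
  step 6. node 5  ⊔preds=⊤  new=⊤  old=⊥  +wl: 1,2
  step 7. node 0  ⊔preds=⊤  new=⊤  old=1  +wl: 
  step 8. node 1  ⊔preds=⊤  new=⊤  old=1  +wl: 0
  step 9. node 2  ⊔preds=⊤  new=⊤  old=1  +wl: 5
  step 10. node 0  ⊔preds=⊤  new=⊤  stable
  step 11. node 5  ⊔preds=⊤  new=⊤  stable

Least fixpoint reached:
  node 0: ⊤
  node 1: ⊤
  node 2: ⊤
  node 3: 2
  node 4: 2
  node 5: ⊤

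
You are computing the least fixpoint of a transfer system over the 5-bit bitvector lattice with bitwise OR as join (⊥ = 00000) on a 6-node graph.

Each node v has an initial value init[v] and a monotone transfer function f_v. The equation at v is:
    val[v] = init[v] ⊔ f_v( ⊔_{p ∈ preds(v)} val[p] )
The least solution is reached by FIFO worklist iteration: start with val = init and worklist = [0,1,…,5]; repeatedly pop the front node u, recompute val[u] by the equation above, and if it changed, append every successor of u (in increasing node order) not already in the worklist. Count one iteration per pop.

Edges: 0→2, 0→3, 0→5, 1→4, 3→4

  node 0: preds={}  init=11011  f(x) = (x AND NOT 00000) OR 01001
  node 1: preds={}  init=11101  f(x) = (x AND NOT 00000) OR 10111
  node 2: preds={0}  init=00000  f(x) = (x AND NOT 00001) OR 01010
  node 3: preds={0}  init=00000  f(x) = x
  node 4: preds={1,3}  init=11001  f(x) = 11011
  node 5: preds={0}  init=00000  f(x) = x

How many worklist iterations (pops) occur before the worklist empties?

6

Iteration log — 6 steps:
  step 1. node 0  ⊔preds=00000  new=11011  stable
  step 2. node 1  ⊔preds=00000  new=11111  old=11101  +wl: 
  step 3. node 2  ⊔preds=11011  new=11010  old=00000  +wl: 
  step 4. node 3  ⊔preds=11011  new=11011  old=00000  +wl: 
  step 5. node 4  ⊔preds=11111  new=11011  old=11001  +wl: 
  step 6. node 5  ⊔preds=11011  new=11011  old=00000  +wl: 

Least fixpoint reached:
  node 0: 11011
  node 1: 11111
  node 2: 11010
  node 3: 11011
  node 4: 11011
  node 5: 11011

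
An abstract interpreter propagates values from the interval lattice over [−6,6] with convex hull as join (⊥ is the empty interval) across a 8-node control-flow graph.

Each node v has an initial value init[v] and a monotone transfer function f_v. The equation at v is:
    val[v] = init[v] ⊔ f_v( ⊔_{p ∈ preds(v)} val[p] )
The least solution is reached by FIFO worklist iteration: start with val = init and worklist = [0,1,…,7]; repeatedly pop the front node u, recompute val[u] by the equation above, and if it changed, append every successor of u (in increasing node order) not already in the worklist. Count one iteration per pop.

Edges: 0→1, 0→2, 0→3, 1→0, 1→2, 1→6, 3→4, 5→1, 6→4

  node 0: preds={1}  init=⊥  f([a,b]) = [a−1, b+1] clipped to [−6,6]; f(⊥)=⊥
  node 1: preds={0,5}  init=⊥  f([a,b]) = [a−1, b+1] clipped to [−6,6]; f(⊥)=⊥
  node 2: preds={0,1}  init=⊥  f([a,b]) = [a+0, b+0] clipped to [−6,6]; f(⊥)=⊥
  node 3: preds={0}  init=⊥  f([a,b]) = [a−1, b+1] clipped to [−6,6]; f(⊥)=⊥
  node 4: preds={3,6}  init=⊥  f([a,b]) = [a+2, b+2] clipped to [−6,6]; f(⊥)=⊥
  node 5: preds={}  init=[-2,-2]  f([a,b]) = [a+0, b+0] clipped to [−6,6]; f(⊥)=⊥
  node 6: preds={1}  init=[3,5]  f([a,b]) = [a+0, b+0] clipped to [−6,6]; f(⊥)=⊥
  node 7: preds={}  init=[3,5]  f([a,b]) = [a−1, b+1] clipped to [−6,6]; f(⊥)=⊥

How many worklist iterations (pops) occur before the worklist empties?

34

Worklist (34 pops):
  #1 pop 0: in=⊥ → ⊥ (no change)
  #2 pop 1: in=[-2,-2] → [-3,-1] (was ⊥); enqueue [0]
  #3 pop 2: in=[-3,-1] → [-3,-1] (was ⊥); enqueue []
  #4 pop 3: in=⊥ → ⊥ (no change)
  #5 pop 4: in=[3,5] → [5,6] (was ⊥); enqueue []
  #6 pop 5: in=⊥ → [-2,-2] (no change)
  #7 pop 6: in=[-3,-1] → [-3,5] (was [3,5]); enqueue [4]
  #8 pop 7: in=⊥ → [3,5] (no change)
  #9 pop 0: in=[-3,-1] → [-4,0] (was ⊥); enqueue [1,2,3]
  #10 pop 4: in=[-3,5] → [-1,6] (was [5,6]); enqueue []
  #11 pop 1: in=[-4,0] → [-5,1] (was [-3,-1]); enqueue [0,6]
  #12 pop 2: in=[-5,1] → [-5,1] (was [-3,-1]); enqueue []
  #13 pop 3: in=[-4,0] → [-5,1] (was ⊥); enqueue [4]
  #14 pop 0: in=[-5,1] → [-6,2] (was [-4,0]); enqueue [1,2,3]
  #15 pop 6: in=[-5,1] → [-5,5] (was [-3,5]); enqueue []
  #16 pop 4: in=[-5,5] → [-3,6] (was [-1,6]); enqueue []
  #17 pop 1: in=[-6,2] → [-6,3] (was [-5,1]); enqueue [0,6]
  #18 pop 2: in=[-6,3] → [-6,3] (was [-5,1]); enqueue []
  #19 pop 3: in=[-6,2] → [-6,3] (was [-5,1]); enqueue [4]
  #20 pop 0: in=[-6,3] → [-6,4] (was [-6,2]); enqueue [1,2,3]
  #21 pop 6: in=[-6,3] → [-6,5] (was [-5,5]); enqueue []
  #22 pop 4: in=[-6,5] → [-4,6] (was [-3,6]); enqueue []
  #23 pop 1: in=[-6,4] → [-6,5] (was [-6,3]); enqueue [0,6]
  #24 pop 2: in=[-6,5] → [-6,5] (was [-6,3]); enqueue []
  #25 pop 3: in=[-6,4] → [-6,5] (was [-6,3]); enqueue [4]
  #26 pop 0: in=[-6,5] → [-6,6] (was [-6,4]); enqueue [1,2,3]
  #27 pop 6: in=[-6,5] → [-6,5] (no change)
  #28 pop 4: in=[-6,5] → [-4,6] (no change)
  #29 pop 1: in=[-6,6] → [-6,6] (was [-6,5]); enqueue [0,6]
  #30 pop 2: in=[-6,6] → [-6,6] (was [-6,5]); enqueue []
  #31 pop 3: in=[-6,6] → [-6,6] (was [-6,5]); enqueue [4]
  #32 pop 0: in=[-6,6] → [-6,6] (no change)
  #33 pop 6: in=[-6,6] → [-6,6] (was [-6,5]); enqueue []
  #34 pop 4: in=[-6,6] → [-4,6] (no change)

Fixpoint:
  val[0] = [-6,6]
  val[1] = [-6,6]
  val[2] = [-6,6]
  val[3] = [-6,6]
  val[4] = [-4,6]
  val[5] = [-2,-2]
  val[6] = [-6,6]
  val[7] = [3,5]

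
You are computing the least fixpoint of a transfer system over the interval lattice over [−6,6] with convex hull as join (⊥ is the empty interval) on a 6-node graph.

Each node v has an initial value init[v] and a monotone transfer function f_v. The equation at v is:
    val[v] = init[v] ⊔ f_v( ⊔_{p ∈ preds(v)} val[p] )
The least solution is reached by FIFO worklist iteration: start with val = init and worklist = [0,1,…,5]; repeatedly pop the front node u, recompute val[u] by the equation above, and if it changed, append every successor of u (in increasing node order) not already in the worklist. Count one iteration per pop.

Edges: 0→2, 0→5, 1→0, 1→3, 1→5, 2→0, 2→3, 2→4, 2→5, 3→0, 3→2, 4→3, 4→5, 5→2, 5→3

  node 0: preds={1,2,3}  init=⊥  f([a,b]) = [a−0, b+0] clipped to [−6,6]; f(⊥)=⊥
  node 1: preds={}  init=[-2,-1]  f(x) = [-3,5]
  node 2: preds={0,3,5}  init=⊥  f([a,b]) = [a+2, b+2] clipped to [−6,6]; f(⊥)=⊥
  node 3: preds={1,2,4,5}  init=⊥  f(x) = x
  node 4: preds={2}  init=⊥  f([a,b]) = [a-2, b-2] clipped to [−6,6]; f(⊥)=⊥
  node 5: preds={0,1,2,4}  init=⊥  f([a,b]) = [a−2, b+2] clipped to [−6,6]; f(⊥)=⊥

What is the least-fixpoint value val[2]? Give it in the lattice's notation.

Trace (22 dequeues):
  [1] u=0 | in [-2,-1] | out [-2,-1] | prev ⊥ | push {}
  [2] u=1 | in ⊥ | out [-3,5] | prev [-2,-1] | push {0}
  [3] u=2 | in [-2,-1] | out [0,1] | prev ⊥ | push {}
  [4] u=3 | in [-3,5] | out [-3,5] | prev ⊥ | push {2}
  [5] u=4 | in [0,1] | out [-2,-1] | prev ⊥ | push {3}
  [6] u=5 | in [-3,5] | out [-5,6] | prev ⊥ | push {}
  [7] u=0 | in [-3,5] | out [-3,5] | prev [-2,-1] | push {5}
  [8] u=2 | in [-5,6] | out [-3,6] | prev [0,1] | push {0,4}
  [9] u=3 | in [-5,6] | out [-5,6] | prev [-3,5] | push {2}
  [10] u=5 | in [-3,6] | out [-5,6] | ==
  [11] u=0 | in [-5,6] | out [-5,6] | prev [-3,5] | push {5}
  [12] u=4 | in [-3,6] | out [-5,4] | prev [-2,-1] | push {3}
  [13] u=2 | in [-5,6] | out [-3,6] | ==
  [14] u=5 | in [-5,6] | out [-6,6] | prev [-5,6] | push {2}
  [15] u=3 | in [-6,6] | out [-6,6] | prev [-5,6] | push {0}
  [16] u=2 | in [-6,6] | out [-4,6] | prev [-3,6] | push {3,4,5}
  [17] u=0 | in [-6,6] | out [-6,6] | prev [-5,6] | push {2}
  [18] u=3 | in [-6,6] | out [-6,6] | ==
  [19] u=4 | in [-4,6] | out [-6,4] | prev [-5,4] | push {3}
  [20] u=5 | in [-6,6] | out [-6,6] | ==
  [21] u=2 | in [-6,6] | out [-4,6] | ==
  [22] u=3 | in [-6,6] | out [-6,6] | ==

Converged values:
  [0] [-6,6]
  [1] [-3,5]
  [2] [-4,6]
  [3] [-6,6]
  [4] [-6,4]
  [5] [-6,6]

[-4,6]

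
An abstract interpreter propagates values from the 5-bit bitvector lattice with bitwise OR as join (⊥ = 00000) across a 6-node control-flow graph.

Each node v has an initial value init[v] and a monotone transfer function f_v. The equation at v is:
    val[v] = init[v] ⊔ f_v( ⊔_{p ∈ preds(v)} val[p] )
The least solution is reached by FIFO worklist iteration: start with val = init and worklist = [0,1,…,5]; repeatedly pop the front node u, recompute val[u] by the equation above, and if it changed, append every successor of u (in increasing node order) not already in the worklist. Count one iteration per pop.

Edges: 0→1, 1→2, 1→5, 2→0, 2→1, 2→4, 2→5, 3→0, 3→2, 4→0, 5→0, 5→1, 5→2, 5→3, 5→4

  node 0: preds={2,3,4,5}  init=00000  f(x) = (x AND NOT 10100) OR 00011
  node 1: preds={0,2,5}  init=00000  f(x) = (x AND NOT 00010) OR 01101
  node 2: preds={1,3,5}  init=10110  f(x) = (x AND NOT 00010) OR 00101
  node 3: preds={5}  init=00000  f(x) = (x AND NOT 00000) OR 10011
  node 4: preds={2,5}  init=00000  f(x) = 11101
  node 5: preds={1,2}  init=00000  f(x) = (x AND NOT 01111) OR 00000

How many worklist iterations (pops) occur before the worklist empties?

Iteration log — 11 steps:
  step 1. node 0  ⊔preds=10110  new=00011  old=00000  +wl: 
  step 2. node 1  ⊔preds=10111  new=11101  old=00000  +wl: 
  step 3. node 2  ⊔preds=11101  new=11111  old=10110  +wl: 0,1
  step 4. node 3  ⊔preds=00000  new=10011  old=00000  +wl: 2
  step 5. node 4  ⊔preds=11111  new=11101  old=00000  +wl: 
  step 6. node 5  ⊔preds=11111  new=10000  old=00000  +wl: 3,4
  step 7. node 0  ⊔preds=11111  new=01011  old=00011  +wl: 
  step 8. node 1  ⊔preds=11111  new=11101  stable
  step 9. node 2  ⊔preds=11111  new=11111  stable
  step 10. node 3  ⊔preds=10000  new=10011  stable
  step 11. node 4  ⊔preds=11111  new=11101  stable

Least fixpoint reached:
  node 0: 01011
  node 1: 11101
  node 2: 11111
  node 3: 10011
  node 4: 11101
  node 5: 10000

11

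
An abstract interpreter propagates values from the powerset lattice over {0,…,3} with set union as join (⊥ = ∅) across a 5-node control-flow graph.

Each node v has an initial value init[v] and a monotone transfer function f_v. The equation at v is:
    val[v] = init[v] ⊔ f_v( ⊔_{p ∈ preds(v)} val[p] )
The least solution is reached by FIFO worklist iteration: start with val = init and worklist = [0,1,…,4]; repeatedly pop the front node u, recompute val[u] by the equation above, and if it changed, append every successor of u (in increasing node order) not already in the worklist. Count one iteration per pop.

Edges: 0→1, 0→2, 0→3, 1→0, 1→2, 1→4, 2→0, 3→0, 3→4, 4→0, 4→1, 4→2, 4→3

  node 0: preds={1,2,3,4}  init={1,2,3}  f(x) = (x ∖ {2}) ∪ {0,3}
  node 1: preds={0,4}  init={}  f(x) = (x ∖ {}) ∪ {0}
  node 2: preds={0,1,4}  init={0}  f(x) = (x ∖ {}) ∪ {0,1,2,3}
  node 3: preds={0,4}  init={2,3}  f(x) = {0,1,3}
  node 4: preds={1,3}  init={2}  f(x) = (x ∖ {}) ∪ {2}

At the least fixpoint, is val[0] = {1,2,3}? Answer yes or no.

no

Trace (9 dequeues):
  [1] u=0 | in {0,2,3} | out {0,1,2,3} | prev {1,2,3} | push {}
  [2] u=1 | in {0,1,2,3} | out {0,1,2,3} | prev {} | push {0}
  [3] u=2 | in {0,1,2,3} | out {0,1,2,3} | prev {0} | push {}
  [4] u=3 | in {0,1,2,3} | out {0,1,2,3} | prev {2,3} | push {}
  [5] u=4 | in {0,1,2,3} | out {0,1,2,3} | prev {2} | push {1,2,3}
  [6] u=0 | in {0,1,2,3} | out {0,1,2,3} | ==
  [7] u=1 | in {0,1,2,3} | out {0,1,2,3} | ==
  [8] u=2 | in {0,1,2,3} | out {0,1,2,3} | ==
  [9] u=3 | in {0,1,2,3} | out {0,1,2,3} | ==

Converged values:
  [0] {0,1,2,3}
  [1] {0,1,2,3}
  [2] {0,1,2,3}
  [3] {0,1,2,3}
  [4] {0,1,2,3}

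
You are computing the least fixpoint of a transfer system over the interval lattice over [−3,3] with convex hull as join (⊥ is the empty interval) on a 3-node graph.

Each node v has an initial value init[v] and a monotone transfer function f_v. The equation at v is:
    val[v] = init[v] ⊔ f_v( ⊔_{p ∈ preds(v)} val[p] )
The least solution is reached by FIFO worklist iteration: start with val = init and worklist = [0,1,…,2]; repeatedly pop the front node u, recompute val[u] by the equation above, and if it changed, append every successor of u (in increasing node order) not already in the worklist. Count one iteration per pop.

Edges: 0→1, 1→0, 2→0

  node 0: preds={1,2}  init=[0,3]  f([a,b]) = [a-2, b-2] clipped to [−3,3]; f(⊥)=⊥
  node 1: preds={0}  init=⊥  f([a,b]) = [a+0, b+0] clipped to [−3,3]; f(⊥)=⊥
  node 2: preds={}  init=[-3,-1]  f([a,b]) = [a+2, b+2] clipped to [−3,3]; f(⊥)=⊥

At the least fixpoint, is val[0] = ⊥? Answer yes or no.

Iteration log — 4 steps:
  step 1. node 0  ⊔preds=[-3,-1]  new=[-3,3]  old=[0,3]  +wl: 
  step 2. node 1  ⊔preds=[-3,3]  new=[-3,3]  old=⊥  +wl: 0
  step 3. node 2  ⊔preds=⊥  new=[-3,-1]  stable
  step 4. node 0  ⊔preds=[-3,3]  new=[-3,3]  stable

Least fixpoint reached:
  node 0: [-3,3]
  node 1: [-3,3]
  node 2: [-3,-1]

no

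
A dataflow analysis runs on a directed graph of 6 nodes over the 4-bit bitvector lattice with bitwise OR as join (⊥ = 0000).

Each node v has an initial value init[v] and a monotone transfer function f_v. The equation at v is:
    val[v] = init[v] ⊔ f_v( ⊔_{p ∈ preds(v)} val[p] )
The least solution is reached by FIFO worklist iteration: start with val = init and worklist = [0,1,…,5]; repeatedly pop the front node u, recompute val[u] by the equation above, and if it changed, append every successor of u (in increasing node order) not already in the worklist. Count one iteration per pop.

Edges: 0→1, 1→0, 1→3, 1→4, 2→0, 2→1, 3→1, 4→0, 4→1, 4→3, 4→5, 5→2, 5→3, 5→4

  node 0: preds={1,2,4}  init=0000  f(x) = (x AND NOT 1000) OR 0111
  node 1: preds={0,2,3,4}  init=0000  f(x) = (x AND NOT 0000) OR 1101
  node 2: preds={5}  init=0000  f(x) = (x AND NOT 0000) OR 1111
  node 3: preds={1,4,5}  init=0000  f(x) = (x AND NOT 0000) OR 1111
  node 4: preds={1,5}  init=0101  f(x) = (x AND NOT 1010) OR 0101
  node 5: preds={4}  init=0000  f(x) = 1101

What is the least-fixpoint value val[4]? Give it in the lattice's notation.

0101

Iteration log — 11 steps:
  step 1. node 0  ⊔preds=0101  new=0111  old=0000  +wl: 
  step 2. node 1  ⊔preds=0111  new=1111  old=0000  +wl: 0
  step 3. node 2  ⊔preds=0000  new=1111  old=0000  +wl: 1
  step 4. node 3  ⊔preds=1111  new=1111  old=0000  +wl: 
  step 5. node 4  ⊔preds=1111  new=0101  stable
  step 6. node 5  ⊔preds=0101  new=1101  old=0000  +wl: 2,3,4
  step 7. node 0  ⊔preds=1111  new=0111  stable
  step 8. node 1  ⊔preds=1111  new=1111  stable
  step 9. node 2  ⊔preds=1101  new=1111  stable
  step 10. node 3  ⊔preds=1111  new=1111  stable
  step 11. node 4  ⊔preds=1111  new=0101  stable

Least fixpoint reached:
  node 0: 0111
  node 1: 1111
  node 2: 1111
  node 3: 1111
  node 4: 0101
  node 5: 1101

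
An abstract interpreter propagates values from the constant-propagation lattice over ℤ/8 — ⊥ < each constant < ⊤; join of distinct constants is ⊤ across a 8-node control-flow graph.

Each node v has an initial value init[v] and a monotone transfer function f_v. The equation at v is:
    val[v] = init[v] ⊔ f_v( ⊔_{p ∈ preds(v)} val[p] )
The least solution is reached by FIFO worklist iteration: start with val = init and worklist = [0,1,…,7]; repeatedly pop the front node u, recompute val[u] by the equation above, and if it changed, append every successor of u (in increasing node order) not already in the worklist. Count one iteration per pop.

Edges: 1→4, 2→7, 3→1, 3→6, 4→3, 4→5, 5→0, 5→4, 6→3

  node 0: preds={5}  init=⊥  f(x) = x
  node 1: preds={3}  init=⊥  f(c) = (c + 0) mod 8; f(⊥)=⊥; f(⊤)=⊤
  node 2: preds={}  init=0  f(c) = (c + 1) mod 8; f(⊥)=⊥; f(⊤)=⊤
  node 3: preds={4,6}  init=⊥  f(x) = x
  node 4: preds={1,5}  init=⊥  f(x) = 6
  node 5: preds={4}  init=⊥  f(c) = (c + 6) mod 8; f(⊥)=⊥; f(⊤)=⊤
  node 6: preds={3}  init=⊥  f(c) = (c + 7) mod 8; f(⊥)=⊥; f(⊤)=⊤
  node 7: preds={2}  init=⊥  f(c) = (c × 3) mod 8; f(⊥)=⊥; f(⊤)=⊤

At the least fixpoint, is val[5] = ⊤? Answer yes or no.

no

Trace (19 dequeues):
  [1] u=0 | in ⊥ | out ⊥ | ==
  [2] u=1 | in ⊥ | out ⊥ | ==
  [3] u=2 | in ⊥ | out 0 | ==
  [4] u=3 | in ⊥ | out ⊥ | ==
  [5] u=4 | in ⊥ | out 6 | prev ⊥ | push {3}
  [6] u=5 | in 6 | out 4 | prev ⊥ | push {0,4}
  [7] u=6 | in ⊥ | out ⊥ | ==
  [8] u=7 | in 0 | out 0 | prev ⊥ | push {}
  [9] u=3 | in 6 | out 6 | prev ⊥ | push {1,6}
  [10] u=0 | in 4 | out 4 | prev ⊥ | push {}
  [11] u=4 | in 4 | out 6 | ==
  [12] u=1 | in 6 | out 6 | prev ⊥ | push {4}
  [13] u=6 | in 6 | out 5 | prev ⊥ | push {3}
  [14] u=4 | in ⊤ | out 6 | ==
  [15] u=3 | in ⊤ | out ⊤ | prev 6 | push {1,6}
  [16] u=1 | in ⊤ | out ⊤ | prev 6 | push {4}
  [17] u=6 | in ⊤ | out ⊤ | prev 5 | push {3}
  [18] u=4 | in ⊤ | out 6 | ==
  [19] u=3 | in ⊤ | out ⊤ | ==

Converged values:
  [0] 4
  [1] ⊤
  [2] 0
  [3] ⊤
  [4] 6
  [5] 4
  [6] ⊤
  [7] 0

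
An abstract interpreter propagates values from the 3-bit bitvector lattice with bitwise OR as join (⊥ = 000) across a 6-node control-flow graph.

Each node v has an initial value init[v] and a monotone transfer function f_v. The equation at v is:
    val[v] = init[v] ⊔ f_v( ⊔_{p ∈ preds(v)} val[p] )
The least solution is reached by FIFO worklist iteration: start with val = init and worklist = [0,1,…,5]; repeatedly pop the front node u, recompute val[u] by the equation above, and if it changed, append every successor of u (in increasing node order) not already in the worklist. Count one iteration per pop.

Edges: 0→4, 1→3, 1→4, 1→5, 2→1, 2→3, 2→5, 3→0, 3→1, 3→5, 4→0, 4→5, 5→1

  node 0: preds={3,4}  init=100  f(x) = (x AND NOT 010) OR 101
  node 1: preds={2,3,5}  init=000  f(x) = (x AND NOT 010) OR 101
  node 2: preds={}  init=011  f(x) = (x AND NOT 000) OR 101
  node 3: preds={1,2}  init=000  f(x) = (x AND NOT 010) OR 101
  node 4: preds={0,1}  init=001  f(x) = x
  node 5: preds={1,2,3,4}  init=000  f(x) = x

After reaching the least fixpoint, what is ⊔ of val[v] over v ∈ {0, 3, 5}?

Trace (8 dequeues):
  [1] u=0 | in 001 | out 101 | prev 100 | push {}
  [2] u=1 | in 011 | out 101 | prev 000 | push {}
  [3] u=2 | in 000 | out 111 | prev 011 | push {1}
  [4] u=3 | in 111 | out 101 | prev 000 | push {0}
  [5] u=4 | in 101 | out 101 | prev 001 | push {}
  [6] u=5 | in 111 | out 111 | prev 000 | push {}
  [7] u=1 | in 111 | out 101 | ==
  [8] u=0 | in 101 | out 101 | ==

Converged values:
  [0] 101
  [1] 101
  [2] 111
  [3] 101
  [4] 101
  [5] 111

111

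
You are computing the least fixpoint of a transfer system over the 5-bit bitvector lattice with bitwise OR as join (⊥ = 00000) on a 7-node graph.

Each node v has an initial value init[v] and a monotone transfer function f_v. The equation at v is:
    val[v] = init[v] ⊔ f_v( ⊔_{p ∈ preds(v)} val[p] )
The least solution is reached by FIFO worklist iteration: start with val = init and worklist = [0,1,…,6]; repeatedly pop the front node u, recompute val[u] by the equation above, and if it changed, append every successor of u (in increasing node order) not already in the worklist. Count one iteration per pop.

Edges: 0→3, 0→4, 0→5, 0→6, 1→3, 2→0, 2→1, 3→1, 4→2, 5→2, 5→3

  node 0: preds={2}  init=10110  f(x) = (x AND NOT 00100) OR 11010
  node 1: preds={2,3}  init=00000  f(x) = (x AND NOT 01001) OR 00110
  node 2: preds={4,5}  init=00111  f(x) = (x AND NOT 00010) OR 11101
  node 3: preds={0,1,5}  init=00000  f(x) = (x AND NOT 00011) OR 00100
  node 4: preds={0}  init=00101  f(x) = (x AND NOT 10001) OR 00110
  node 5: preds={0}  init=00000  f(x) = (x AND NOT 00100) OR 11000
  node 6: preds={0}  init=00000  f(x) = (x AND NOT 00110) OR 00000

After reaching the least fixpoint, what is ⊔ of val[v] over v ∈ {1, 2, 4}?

Worklist (11 pops):
  #1 pop 0: in=00111 → 11111 (was 10110); enqueue []
  #2 pop 1: in=00111 → 00110 (was 00000); enqueue []
  #3 pop 2: in=00101 → 11111 (was 00111); enqueue [0,1]
  #4 pop 3: in=11111 → 11100 (was 00000); enqueue []
  #5 pop 4: in=11111 → 01111 (was 00101); enqueue [2]
  #6 pop 5: in=11111 → 11011 (was 00000); enqueue [3]
  #7 pop 6: in=11111 → 11001 (was 00000); enqueue []
  #8 pop 0: in=11111 → 11111 (no change)
  #9 pop 1: in=11111 → 10110 (was 00110); enqueue []
  #10 pop 2: in=11111 → 11111 (no change)
  #11 pop 3: in=11111 → 11100 (no change)

Fixpoint:
  val[0] = 11111
  val[1] = 10110
  val[2] = 11111
  val[3] = 11100
  val[4] = 01111
  val[5] = 11011
  val[6] = 11001

11111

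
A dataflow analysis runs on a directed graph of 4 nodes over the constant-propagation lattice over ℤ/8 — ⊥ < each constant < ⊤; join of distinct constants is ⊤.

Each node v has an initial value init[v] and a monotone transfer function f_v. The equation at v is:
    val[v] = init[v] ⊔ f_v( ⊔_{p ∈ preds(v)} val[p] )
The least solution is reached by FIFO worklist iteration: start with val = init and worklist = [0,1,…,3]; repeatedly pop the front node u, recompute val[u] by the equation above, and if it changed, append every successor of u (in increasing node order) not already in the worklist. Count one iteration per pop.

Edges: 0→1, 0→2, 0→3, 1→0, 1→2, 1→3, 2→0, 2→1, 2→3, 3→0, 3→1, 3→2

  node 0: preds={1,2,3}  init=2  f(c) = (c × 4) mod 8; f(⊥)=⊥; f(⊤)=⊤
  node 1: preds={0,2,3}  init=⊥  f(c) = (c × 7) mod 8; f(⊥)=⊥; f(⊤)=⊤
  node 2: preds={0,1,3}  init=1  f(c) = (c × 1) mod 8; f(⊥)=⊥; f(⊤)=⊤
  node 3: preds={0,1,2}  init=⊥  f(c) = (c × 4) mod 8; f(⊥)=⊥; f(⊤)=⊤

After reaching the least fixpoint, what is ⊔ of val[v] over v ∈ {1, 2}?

⊤

Worklist (7 pops):
  #1 pop 0: in=1 → ⊤ (was 2); enqueue []
  #2 pop 1: in=⊤ → ⊤ (was ⊥); enqueue [0]
  #3 pop 2: in=⊤ → ⊤ (was 1); enqueue [1]
  #4 pop 3: in=⊤ → ⊤ (was ⊥); enqueue [2]
  #5 pop 0: in=⊤ → ⊤ (no change)
  #6 pop 1: in=⊤ → ⊤ (no change)
  #7 pop 2: in=⊤ → ⊤ (no change)

Fixpoint:
  val[0] = ⊤
  val[1] = ⊤
  val[2] = ⊤
  val[3] = ⊤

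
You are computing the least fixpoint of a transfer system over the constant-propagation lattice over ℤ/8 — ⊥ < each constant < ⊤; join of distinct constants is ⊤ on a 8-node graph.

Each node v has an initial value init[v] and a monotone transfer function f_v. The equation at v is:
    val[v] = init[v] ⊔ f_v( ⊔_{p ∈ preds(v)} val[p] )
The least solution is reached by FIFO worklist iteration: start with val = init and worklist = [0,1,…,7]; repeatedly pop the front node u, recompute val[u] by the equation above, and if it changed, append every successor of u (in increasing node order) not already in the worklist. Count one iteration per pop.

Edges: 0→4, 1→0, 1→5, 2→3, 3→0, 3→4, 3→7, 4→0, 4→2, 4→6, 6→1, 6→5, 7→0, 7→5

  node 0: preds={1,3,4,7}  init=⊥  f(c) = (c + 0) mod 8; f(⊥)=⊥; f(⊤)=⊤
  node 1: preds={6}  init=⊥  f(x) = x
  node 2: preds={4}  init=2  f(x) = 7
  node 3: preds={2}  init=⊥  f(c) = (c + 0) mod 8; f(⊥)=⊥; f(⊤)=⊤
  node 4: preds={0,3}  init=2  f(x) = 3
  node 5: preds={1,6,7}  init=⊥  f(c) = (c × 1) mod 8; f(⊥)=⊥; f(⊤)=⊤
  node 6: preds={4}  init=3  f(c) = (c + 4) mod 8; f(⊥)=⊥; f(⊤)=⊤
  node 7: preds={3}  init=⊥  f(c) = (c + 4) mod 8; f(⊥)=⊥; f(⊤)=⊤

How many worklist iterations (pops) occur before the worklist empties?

14

Iteration log — 14 steps:
  step 1. node 0  ⊔preds=2  new=2  old=⊥  +wl: 
  step 2. node 1  ⊔preds=3  new=3  old=⊥  +wl: 0
  step 3. node 2  ⊔preds=2  new=⊤  old=2  +wl: 
  step 4. node 3  ⊔preds=⊤  new=⊤  old=⊥  +wl: 
  step 5. node 4  ⊔preds=⊤  new=⊤  old=2  +wl: 2
  step 6. node 5  ⊔preds=3  new=3  old=⊥  +wl: 
  step 7. node 6  ⊔preds=⊤  new=⊤  old=3  +wl: 1,5
  step 8. node 7  ⊔preds=⊤  new=⊤  old=⊥  +wl: 
  step 9. node 0  ⊔preds=⊤  new=⊤  old=2  +wl: 4
  step 10. node 2  ⊔preds=⊤  new=⊤  stable
  step 11. node 1  ⊔preds=⊤  new=⊤  old=3  +wl: 0
  step 12. node 5  ⊔preds=⊤  new=⊤  old=3  +wl: 
  step 13. node 4  ⊔preds=⊤  new=⊤  stable
  step 14. node 0  ⊔preds=⊤  new=⊤  stable

Least fixpoint reached:
  node 0: ⊤
  node 1: ⊤
  node 2: ⊤
  node 3: ⊤
  node 4: ⊤
  node 5: ⊤
  node 6: ⊤
  node 7: ⊤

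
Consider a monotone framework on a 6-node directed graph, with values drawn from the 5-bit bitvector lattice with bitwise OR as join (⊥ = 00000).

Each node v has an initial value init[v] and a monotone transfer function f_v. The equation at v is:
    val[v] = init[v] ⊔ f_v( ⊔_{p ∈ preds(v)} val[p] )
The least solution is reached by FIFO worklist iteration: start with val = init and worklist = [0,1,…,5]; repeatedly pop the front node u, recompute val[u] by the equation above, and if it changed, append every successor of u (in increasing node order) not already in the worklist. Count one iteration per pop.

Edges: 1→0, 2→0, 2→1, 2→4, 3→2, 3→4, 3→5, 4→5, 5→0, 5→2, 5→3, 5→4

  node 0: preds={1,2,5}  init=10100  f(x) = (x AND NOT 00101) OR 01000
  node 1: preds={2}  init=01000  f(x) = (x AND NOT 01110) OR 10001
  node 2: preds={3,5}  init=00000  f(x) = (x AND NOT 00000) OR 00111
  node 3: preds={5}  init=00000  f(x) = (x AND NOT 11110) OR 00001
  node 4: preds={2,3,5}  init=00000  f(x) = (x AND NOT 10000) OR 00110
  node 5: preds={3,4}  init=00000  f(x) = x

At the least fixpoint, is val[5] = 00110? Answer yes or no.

Trace (11 dequeues):
  [1] u=0 | in 01000 | out 11100 | prev 10100 | push {}
  [2] u=1 | in 00000 | out 11001 | prev 01000 | push {0}
  [3] u=2 | in 00000 | out 00111 | prev 00000 | push {1}
  [4] u=3 | in 00000 | out 00001 | prev 00000 | push {2}
  [5] u=4 | in 00111 | out 00111 | prev 00000 | push {}
  [6] u=5 | in 00111 | out 00111 | prev 00000 | push {3,4}
  [7] u=0 | in 11111 | out 11110 | prev 11100 | push {}
  [8] u=1 | in 00111 | out 11001 | ==
  [9] u=2 | in 00111 | out 00111 | ==
  [10] u=3 | in 00111 | out 00001 | ==
  [11] u=4 | in 00111 | out 00111 | ==

Converged values:
  [0] 11110
  [1] 11001
  [2] 00111
  [3] 00001
  [4] 00111
  [5] 00111

no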